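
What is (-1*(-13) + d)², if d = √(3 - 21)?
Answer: 151 + 78*I*√2 ≈ 151.0 + 110.31*I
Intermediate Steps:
d = 3*I*√2 (d = √(-18) = 3*I*√2 ≈ 4.2426*I)
(-1*(-13) + d)² = (-1*(-13) + 3*I*√2)² = (13 + 3*I*√2)²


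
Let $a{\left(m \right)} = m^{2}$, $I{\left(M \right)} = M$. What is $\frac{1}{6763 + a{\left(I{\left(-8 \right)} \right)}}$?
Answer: $\frac{1}{6827} \approx 0.00014648$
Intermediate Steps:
$\frac{1}{6763 + a{\left(I{\left(-8 \right)} \right)}} = \frac{1}{6763 + \left(-8\right)^{2}} = \frac{1}{6763 + 64} = \frac{1}{6827}$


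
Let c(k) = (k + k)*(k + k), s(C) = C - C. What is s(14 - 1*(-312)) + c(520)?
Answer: 1081600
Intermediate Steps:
s(C) = 0
c(k) = 4*k**2 (c(k) = (2*k)*(2*k) = 4*k**2)
s(14 - 1*(-312)) + c(520) = 0 + 4*520**2 = 0 + 4*270400 = 0 + 1081600 = 1081600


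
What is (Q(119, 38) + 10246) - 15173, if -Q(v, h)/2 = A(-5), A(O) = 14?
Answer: -4955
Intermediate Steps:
Q(v, h) = -28 (Q(v, h) = -2*14 = -28)
(Q(119, 38) + 10246) - 15173 = (-28 + 10246) - 15173 = 10218 - 15173 = -4955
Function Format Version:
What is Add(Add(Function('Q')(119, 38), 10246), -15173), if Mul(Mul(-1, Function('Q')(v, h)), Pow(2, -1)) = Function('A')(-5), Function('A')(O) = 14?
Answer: -4955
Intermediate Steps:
Function('Q')(v, h) = -28 (Function('Q')(v, h) = Mul(-2, 14) = -28)
Add(Add(Function('Q')(119, 38), 10246), -15173) = Add(Add(-28, 10246), -15173) = Add(10218, -15173) = -4955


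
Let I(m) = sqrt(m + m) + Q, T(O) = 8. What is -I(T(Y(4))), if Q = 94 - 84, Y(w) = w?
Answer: -14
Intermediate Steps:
Q = 10
I(m) = 10 + sqrt(2)*sqrt(m) (I(m) = sqrt(m + m) + 10 = sqrt(2*m) + 10 = sqrt(2)*sqrt(m) + 10 = 10 + sqrt(2)*sqrt(m))
-I(T(Y(4))) = -(10 + sqrt(2)*sqrt(8)) = -(10 + sqrt(2)*(2*sqrt(2))) = -(10 + 4) = -1*14 = -14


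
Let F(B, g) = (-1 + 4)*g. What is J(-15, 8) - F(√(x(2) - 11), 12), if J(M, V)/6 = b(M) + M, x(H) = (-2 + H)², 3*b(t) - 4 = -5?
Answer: -128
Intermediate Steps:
b(t) = -⅓ (b(t) = 4/3 + (⅓)*(-5) = 4/3 - 5/3 = -⅓)
J(M, V) = -2 + 6*M (J(M, V) = 6*(-⅓ + M) = -2 + 6*M)
F(B, g) = 3*g
J(-15, 8) - F(√(x(2) - 11), 12) = (-2 + 6*(-15)) - 3*12 = (-2 - 90) - 1*36 = -92 - 36 = -128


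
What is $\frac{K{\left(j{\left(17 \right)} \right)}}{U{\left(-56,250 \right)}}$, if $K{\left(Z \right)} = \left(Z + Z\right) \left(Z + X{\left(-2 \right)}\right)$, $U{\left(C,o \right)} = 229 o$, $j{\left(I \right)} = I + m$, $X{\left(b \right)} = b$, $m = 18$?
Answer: $\frac{231}{5725} \approx 0.040349$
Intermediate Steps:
$j{\left(I \right)} = 18 + I$ ($j{\left(I \right)} = I + 18 = 18 + I$)
$K{\left(Z \right)} = 2 Z \left(-2 + Z\right)$ ($K{\left(Z \right)} = \left(Z + Z\right) \left(Z - 2\right) = 2 Z \left(-2 + Z\right)$)
$\frac{K{\left(j{\left(17 \right)} \right)}}{U{\left(-56,250 \right)}} = \frac{2 \left(18 + 17\right) \left(-2 + \left(18 + 17\right)\right)}{229 \cdot 250} = \frac{2 \cdot 35 \left(-2 + 35\right)}{57250} = 2 \cdot 35 \cdot 33 \cdot \frac{1}{57250} = 2310 \cdot \frac{1}{57250} = \frac{231}{5725}$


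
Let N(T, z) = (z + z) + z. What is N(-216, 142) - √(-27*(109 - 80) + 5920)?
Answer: 426 - √5137 ≈ 354.33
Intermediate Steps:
N(T, z) = 3*z (N(T, z) = 2*z + z = 3*z)
N(-216, 142) - √(-27*(109 - 80) + 5920) = 3*142 - √(-27*(109 - 80) + 5920) = 426 - √(-27*29 + 5920) = 426 - √(-783 + 5920) = 426 - √5137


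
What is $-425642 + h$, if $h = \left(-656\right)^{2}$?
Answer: $4694$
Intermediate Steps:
$h = 430336$
$-425642 + h = -425642 + 430336 = 4694$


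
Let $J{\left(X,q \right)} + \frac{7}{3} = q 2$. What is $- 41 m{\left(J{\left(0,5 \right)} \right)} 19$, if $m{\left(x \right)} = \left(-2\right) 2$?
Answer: $3116$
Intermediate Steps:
$J{\left(X,q \right)} = - \frac{7}{3} + 2 q$ ($J{\left(X,q \right)} = - \frac{7}{3} + q 2 = - \frac{7}{3} + 2 q$)
$m{\left(x \right)} = -4$
$- 41 m{\left(J{\left(0,5 \right)} \right)} 19 = \left(-41\right) \left(-4\right) 19 = 164 \cdot 19 = 3116$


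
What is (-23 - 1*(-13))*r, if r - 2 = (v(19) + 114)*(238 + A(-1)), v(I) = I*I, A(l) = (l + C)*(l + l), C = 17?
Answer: -978520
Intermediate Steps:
A(l) = 2*l*(17 + l) (A(l) = (l + 17)*(l + l) = (17 + l)*(2*l) = 2*l*(17 + l))
v(I) = I²
r = 97852 (r = 2 + (19² + 114)*(238 + 2*(-1)*(17 - 1)) = 2 + (361 + 114)*(238 + 2*(-1)*16) = 2 + 475*(238 - 32) = 2 + 475*206 = 2 + 97850 = 97852)
(-23 - 1*(-13))*r = (-23 - 1*(-13))*97852 = (-23 + 13)*97852 = -10*97852 = -978520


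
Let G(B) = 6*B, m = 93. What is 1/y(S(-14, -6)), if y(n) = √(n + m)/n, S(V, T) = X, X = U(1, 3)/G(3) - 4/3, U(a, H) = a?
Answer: -23*√3302/9906 ≈ -0.13342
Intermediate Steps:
X = -23/18 (X = 1/(6*3) - 4/3 = 1/18 - 4*⅓ = 1*(1/18) - 4/3 = 1/18 - 4/3 = -23/18 ≈ -1.2778)
S(V, T) = -23/18
y(n) = √(93 + n)/n (y(n) = √(n + 93)/n = √(93 + n)/n)
1/y(S(-14, -6)) = 1/(√(93 - 23/18)/(-23/18)) = 1/(-3*√3302/23) = -23*√3302/9906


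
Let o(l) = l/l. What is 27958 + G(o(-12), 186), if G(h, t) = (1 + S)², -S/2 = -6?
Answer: 28127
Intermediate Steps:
S = 12 (S = -2*(-6) = 12)
o(l) = 1
G(h, t) = 169 (G(h, t) = (1 + 12)² = 13² = 169)
27958 + G(o(-12), 186) = 27958 + 169 = 28127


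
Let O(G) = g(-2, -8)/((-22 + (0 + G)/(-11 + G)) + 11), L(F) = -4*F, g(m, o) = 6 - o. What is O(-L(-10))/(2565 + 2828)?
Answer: -714/2809753 ≈ -0.00025412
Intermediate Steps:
O(G) = 14/(-11 + G/(-11 + G)) (O(G) = (6 - 1*(-8))/((-22 + (0 + G)/(-11 + G)) + 11) = (6 + 8)/((-22 + G/(-11 + G)) + 11) = 14/(-11 + G/(-11 + G)))
O(-L(-10))/(2565 + 2828) = (14*(11 - (-1)*(-4*(-10)))/(-121 + 10*(-(-4)*(-10))))/(2565 + 2828) = (14*(11 - (-1)*40)/(-121 + 10*(-1*40)))/5393 = (14*(11 - 1*(-40))/(-121 + 10*(-40)))*(1/5393) = (14*(11 + 40)/(-121 - 400))*(1/5393) = (14*51/(-521))*(1/5393) = (14*(-1/521)*51)*(1/5393) = -714/521*1/5393 = -714/2809753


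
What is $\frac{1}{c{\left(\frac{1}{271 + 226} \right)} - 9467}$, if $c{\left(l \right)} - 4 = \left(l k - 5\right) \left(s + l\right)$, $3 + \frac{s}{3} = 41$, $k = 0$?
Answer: $- \frac{497}{4986406} \approx -9.9671 \cdot 10^{-5}$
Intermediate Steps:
$s = 114$ ($s = -9 + 3 \cdot 41 = -9 + 123 = 114$)
$c{\left(l \right)} = -566 - 5 l$ ($c{\left(l \right)} = 4 + \left(l 0 - 5\right) \left(114 + l\right) = 4 + \left(0 - 5\right) \left(114 + l\right) = 4 - 5 \left(114 + l\right) = 4 - \left(570 + 5 l\right) = -566 - 5 l$)
$\frac{1}{c{\left(\frac{1}{271 + 226} \right)} - 9467} = \frac{1}{\left(-566 - \frac{5}{271 + 226}\right) - 9467} = \frac{1}{\left(-566 - \frac{5}{497}\right) - 9467} = \frac{1}{- \frac{281307}{497} - 9467} = \frac{1}{- \frac{4986406}{497}} = - \frac{497}{4986406}$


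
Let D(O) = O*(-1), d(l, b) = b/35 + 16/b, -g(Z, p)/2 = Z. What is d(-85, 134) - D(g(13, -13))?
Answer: -51712/2345 ≈ -22.052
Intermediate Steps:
g(Z, p) = -2*Z
d(l, b) = 16/b + b/35 (d(l, b) = b*(1/35) + 16/b = b/35 + 16/b = 16/b + b/35)
D(O) = -O
d(-85, 134) - D(g(13, -13)) = (16/134 + (1/35)*134) - (-1)*(-2*13) = (16*(1/134) + 134/35) - (-1)*(-26) = (8/67 + 134/35) - 1*26 = 9258/2345 - 26 = -51712/2345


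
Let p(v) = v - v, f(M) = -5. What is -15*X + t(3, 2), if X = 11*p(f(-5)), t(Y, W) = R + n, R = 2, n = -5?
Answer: -3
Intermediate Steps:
p(v) = 0
t(Y, W) = -3 (t(Y, W) = 2 - 5 = -3)
X = 0 (X = 11*0 = 0)
-15*X + t(3, 2) = -15*0 - 3 = 0 - 3 = -3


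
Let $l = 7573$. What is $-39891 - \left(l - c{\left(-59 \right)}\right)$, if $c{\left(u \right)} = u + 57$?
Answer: $-47466$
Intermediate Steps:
$c{\left(u \right)} = 57 + u$
$-39891 - \left(l - c{\left(-59 \right)}\right) = -39891 - \left(7573 - \left(57 - 59\right)\right) = -39891 - \left(7573 - -2\right) = -39891 - \left(7573 + 2\right) = -39891 - 7575 = -47466$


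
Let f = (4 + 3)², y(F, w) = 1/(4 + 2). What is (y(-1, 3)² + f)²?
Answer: 3115225/1296 ≈ 2403.7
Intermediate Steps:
y(F, w) = ⅙ (y(F, w) = 1/6 = ⅙)
f = 49 (f = 7² = 49)
(y(-1, 3)² + f)² = ((⅙)² + 49)² = (1/36 + 49)² = (1765/36)² = 3115225/1296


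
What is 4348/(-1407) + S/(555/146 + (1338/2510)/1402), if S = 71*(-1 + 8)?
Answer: 4871953799233/38169788713 ≈ 127.64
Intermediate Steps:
S = 497 (S = 71*7 = 497)
4348/(-1407) + S/(555/146 + (1338/2510)/1402) = 4348/(-1407) + 497/(555/146 + (1338/2510)/1402) = 4348*(-1/1407) + 497/(555*(1/146) + (1338*(1/2510))*(1/1402)) = -4348/1407 + 497/(555/146 + (669/1255)*(1/1402)) = -4348/1407 + 497/(555/146 + 669/1759510) = -4348/1407 + 497/(244156431/64222115) = -4348/1407 + 497*(64222115/244156431) = -4348/1407 + 31918391155/244156431 = 4871953799233/38169788713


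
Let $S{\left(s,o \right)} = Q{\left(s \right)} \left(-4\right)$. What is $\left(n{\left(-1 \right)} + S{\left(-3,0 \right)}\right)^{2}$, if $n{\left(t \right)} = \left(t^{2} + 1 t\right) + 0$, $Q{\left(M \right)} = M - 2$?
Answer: $400$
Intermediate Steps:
$Q{\left(M \right)} = -2 + M$
$S{\left(s,o \right)} = 8 - 4 s$ ($S{\left(s,o \right)} = \left(-2 + s\right) \left(-4\right) = 8 - 4 s$)
$n{\left(t \right)} = t + t^{2}$ ($n{\left(t \right)} = \left(t^{2} + t\right) + 0 = \left(t + t^{2}\right) + 0 = t + t^{2}$)
$\left(n{\left(-1 \right)} + S{\left(-3,0 \right)}\right)^{2} = \left(- (1 - 1) + \left(8 - -12\right)\right)^{2} = \left(\left(-1\right) 0 + \left(8 + 12\right)\right)^{2} = \left(0 + 20\right)^{2} = 20^{2} = 400$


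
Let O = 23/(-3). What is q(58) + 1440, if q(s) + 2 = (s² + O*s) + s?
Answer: 13246/3 ≈ 4415.3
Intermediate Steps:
O = -23/3 (O = 23*(-⅓) = -23/3 ≈ -7.6667)
q(s) = -2 + s² - 20*s/3 (q(s) = -2 + ((s² - 23*s/3) + s) = -2 + (s² - 20*s/3) = -2 + s² - 20*s/3)
q(58) + 1440 = (-2 + 58² - 20/3*58) + 1440 = (-2 + 3364 - 1160/3) + 1440 = 8926/3 + 1440 = 13246/3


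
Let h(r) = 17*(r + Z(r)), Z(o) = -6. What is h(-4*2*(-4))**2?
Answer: 195364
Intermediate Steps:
h(r) = -102 + 17*r (h(r) = 17*(r - 6) = 17*(-6 + r) = -102 + 17*r)
h(-4*2*(-4))**2 = (-102 + 17*(-4*2*(-4)))**2 = (-102 + 17*(-8*(-4)))**2 = (-102 + 17*32)**2 = (-102 + 544)**2 = 442**2 = 195364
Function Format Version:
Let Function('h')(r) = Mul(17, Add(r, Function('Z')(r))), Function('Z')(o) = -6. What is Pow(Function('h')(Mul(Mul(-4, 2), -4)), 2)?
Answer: 195364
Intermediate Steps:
Function('h')(r) = Add(-102, Mul(17, r)) (Function('h')(r) = Mul(17, Add(r, -6)) = Mul(17, Add(-6, r)) = Add(-102, Mul(17, r)))
Pow(Function('h')(Mul(Mul(-4, 2), -4)), 2) = Pow(Add(-102, Mul(17, Mul(Mul(-4, 2), -4))), 2) = Pow(Add(-102, Mul(17, Mul(-8, -4))), 2) = Pow(Add(-102, Mul(17, 32)), 2) = Pow(Add(-102, 544), 2) = Pow(442, 2) = 195364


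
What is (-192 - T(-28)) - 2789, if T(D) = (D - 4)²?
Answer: -4005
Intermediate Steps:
T(D) = (-4 + D)²
(-192 - T(-28)) - 2789 = (-192 - (-4 - 28)²) - 2789 = (-192 - 1*(-32)²) - 2789 = (-192 - 1*1024) - 2789 = (-192 - 1024) - 2789 = -1216 - 2789 = -4005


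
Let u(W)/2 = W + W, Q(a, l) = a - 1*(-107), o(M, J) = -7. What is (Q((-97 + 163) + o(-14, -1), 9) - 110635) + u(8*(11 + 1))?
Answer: -110085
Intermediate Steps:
Q(a, l) = 107 + a (Q(a, l) = a + 107 = 107 + a)
u(W) = 4*W (u(W) = 2*(W + W) = 2*(2*W) = 4*W)
(Q((-97 + 163) + o(-14, -1), 9) - 110635) + u(8*(11 + 1)) = ((107 + ((-97 + 163) - 7)) - 110635) + 4*(8*(11 + 1)) = ((107 + (66 - 7)) - 110635) + 4*(8*12) = ((107 + 59) - 110635) + 4*96 = (166 - 110635) + 384 = -110469 + 384 = -110085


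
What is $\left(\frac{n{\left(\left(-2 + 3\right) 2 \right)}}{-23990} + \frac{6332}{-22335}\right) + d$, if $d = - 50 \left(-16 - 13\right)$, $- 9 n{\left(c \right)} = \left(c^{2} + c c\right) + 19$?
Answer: $\frac{31071292193}{21432666} \approx 1449.7$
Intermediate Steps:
$n{\left(c \right)} = - \frac{19}{9} - \frac{2 c^{2}}{9}$ ($n{\left(c \right)} = - \frac{\left(c^{2} + c c\right) + 19}{9} = - \frac{\left(c^{2} + c^{2}\right) + 19}{9} = - \frac{2 c^{2} + 19}{9} = - \frac{19 + 2 c^{2}}{9} = - \frac{19}{9} - \frac{2 c^{2}}{9}$)
$d = 1450$ ($d = \left(-50\right) \left(-29\right) = 1450$)
$\left(\frac{n{\left(\left(-2 + 3\right) 2 \right)}}{-23990} + \frac{6332}{-22335}\right) + d = \left(\frac{- \frac{19}{9} - \frac{2 \left(\left(-2 + 3\right) 2\right)^{2}}{9}}{-23990} + \frac{6332}{-22335}\right) + 1450 = \left(\left(- \frac{19}{9} - \frac{2 \left(1 \cdot 2\right)^{2}}{9}\right) \left(- \frac{1}{23990}\right) + 6332 \left(- \frac{1}{22335}\right)\right) + 1450 = \left(\left(- \frac{19}{9} - \frac{2 \cdot 2^{2}}{9}\right) \left(- \frac{1}{23990}\right) - \frac{6332}{22335}\right) + 1450 = \left(\left(- \frac{19}{9} - \frac{8}{9}\right) \left(- \frac{1}{23990}\right) - \frac{6332}{22335}\right) + 1450 = \left(\left(-3\right) \left(- \frac{1}{23990}\right) - \frac{6332}{22335}\right) + 1450 = \left(\frac{3}{23990} - \frac{6332}{22335}\right) + 1450 = - \frac{6073507}{21432666} + 1450 = \frac{31071292193}{21432666}$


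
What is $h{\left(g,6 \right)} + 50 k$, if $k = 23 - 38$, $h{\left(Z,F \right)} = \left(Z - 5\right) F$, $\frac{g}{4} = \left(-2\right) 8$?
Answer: $-1164$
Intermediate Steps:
$g = -64$ ($g = 4 \left(\left(-2\right) 8\right) = 4 \left(-16\right) = -64$)
$h{\left(Z,F \right)} = F \left(-5 + Z\right)$ ($h{\left(Z,F \right)} = \left(-5 + Z\right) F = F \left(-5 + Z\right)$)
$k = -15$ ($k = 23 - 38 = -15$)
$h{\left(g,6 \right)} + 50 k = 6 \left(-5 - 64\right) + 50 \left(-15\right) = 6 \left(-69\right) - 750 = -414 - 750 = -1164$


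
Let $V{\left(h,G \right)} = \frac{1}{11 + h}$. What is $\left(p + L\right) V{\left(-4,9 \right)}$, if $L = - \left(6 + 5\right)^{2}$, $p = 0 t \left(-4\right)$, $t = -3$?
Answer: $- \frac{121}{7} \approx -17.286$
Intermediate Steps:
$p = 0$ ($p = 0 \left(-3\right) \left(-4\right) = 0 \left(-4\right) = 0$)
$L = -121$ ($L = - 11^{2} = \left(-1\right) 121 = -121$)
$\left(p + L\right) V{\left(-4,9 \right)} = \frac{0 - 121}{11 - 4} = - \frac{121}{7}$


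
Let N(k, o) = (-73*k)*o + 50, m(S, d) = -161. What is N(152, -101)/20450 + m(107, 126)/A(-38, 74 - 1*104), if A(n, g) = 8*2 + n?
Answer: 13974431/224950 ≈ 62.122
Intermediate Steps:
A(n, g) = 16 + n
N(k, o) = 50 - 73*k*o (N(k, o) = -73*k*o + 50 = 50 - 73*k*o)
N(152, -101)/20450 + m(107, 126)/A(-38, 74 - 1*104) = (50 - 73*152*(-101))/20450 - 161/(16 - 38) = (50 + 1120696)*(1/20450) - 161/(-22) = 1120746*(1/20450) - 161*(-1/22) = 560373/10225 + 161/22 = 13974431/224950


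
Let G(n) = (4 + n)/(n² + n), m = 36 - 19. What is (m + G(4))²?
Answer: 7569/25 ≈ 302.76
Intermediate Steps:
m = 17
G(n) = (4 + n)/(n + n²)
(m + G(4))² = (17 + (4 + 4)/(4*(1 + 4)))² = (17 + (¼)*8/5)² = (17 + (¼)*(⅕)*8)² = (17 + ⅖)² = (87/5)² = 7569/25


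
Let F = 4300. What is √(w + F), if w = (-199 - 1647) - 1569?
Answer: √885 ≈ 29.749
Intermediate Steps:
w = -3415 (w = -1846 - 1569 = -3415)
√(w + F) = √(-3415 + 4300) = √885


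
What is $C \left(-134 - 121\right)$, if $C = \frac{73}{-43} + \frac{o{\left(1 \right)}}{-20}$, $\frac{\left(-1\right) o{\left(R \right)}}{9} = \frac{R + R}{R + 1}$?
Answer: $\frac{54723}{172} \approx 318.16$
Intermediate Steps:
$o{\left(R \right)} = - \frac{18 R}{1 + R}$ ($o{\left(R \right)} = - 9 \frac{R + R}{R + 1} = - 9 \frac{2 R}{1 + R} = - \frac{18 R}{1 + R}$)
$C = - \frac{1073}{860}$ ($C = \frac{73}{-43} + \frac{\left(-18\right) 1 \frac{1}{1 + 1}}{-20} = 73 \left(- \frac{1}{43}\right) + \left(-18\right) 1 \cdot \frac{1}{2} \left(- \frac{1}{20}\right) = - \frac{73}{43} + \left(-18\right) 1 \cdot \frac{1}{2} \left(- \frac{1}{20}\right) = - \frac{73}{43} - - \frac{9}{20} = - \frac{73}{43} + \frac{9}{20} = - \frac{1073}{860} \approx -1.2477$)
$C \left(-134 - 121\right) = - \frac{1073 \left(-134 - 121\right)}{860} = \left(- \frac{1073}{860}\right) \left(-255\right) = \frac{54723}{172}$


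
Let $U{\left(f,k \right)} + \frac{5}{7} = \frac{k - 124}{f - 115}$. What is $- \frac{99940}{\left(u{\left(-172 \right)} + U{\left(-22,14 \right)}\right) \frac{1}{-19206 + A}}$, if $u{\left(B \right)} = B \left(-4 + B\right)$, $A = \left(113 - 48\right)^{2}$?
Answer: $\frac{1435815893260}{29030933} \approx 49458.0$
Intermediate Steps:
$U{\left(f,k \right)} = - \frac{5}{7} + \frac{-124 + k}{-115 + f}$ ($U{\left(f,k \right)} = - \frac{5}{7} + \frac{k - 124}{f - 115} = - \frac{5}{7} + \frac{-124 + k}{-115 + f}$)
$A = 4225$ ($A = 65^{2} = 4225$)
$- \frac{99940}{\left(u{\left(-172 \right)} + U{\left(-22,14 \right)}\right) \frac{1}{-19206 + A}} = - \frac{99940}{\left(- 172 \left(-4 - 172\right) + \frac{-293 - -110 + 7 \cdot 14}{7 \left(-115 - 22\right)}\right) \frac{1}{-19206 + 4225}} = - \frac{99940}{\left(\left(-172\right) \left(-176\right) + \frac{-293 + 110 + 98}{7 \left(-137\right)}\right) \frac{1}{-14981}} = - \frac{99940}{\left(30272 + \frac{1}{7} \left(- \frac{1}{137}\right) \left(-85\right)\right) \left(- \frac{1}{14981}\right)} = - \frac{99940}{\left(30272 + \frac{85}{959}\right) \left(- \frac{1}{14981}\right)} = - \frac{99940}{\frac{29030933}{959} \left(- \frac{1}{14981}\right)} = - \frac{99940}{- \frac{29030933}{14366779}} = \left(-99940\right) \left(- \frac{14366779}{29030933}\right) = \frac{1435815893260}{29030933}$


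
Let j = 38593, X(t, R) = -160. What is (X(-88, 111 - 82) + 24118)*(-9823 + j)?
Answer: 689271660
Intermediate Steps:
(X(-88, 111 - 82) + 24118)*(-9823 + j) = (-160 + 24118)*(-9823 + 38593) = 23958*28770 = 689271660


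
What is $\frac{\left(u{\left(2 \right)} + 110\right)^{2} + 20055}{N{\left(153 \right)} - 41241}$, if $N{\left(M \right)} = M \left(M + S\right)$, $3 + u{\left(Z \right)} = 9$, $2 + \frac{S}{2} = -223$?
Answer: $- \frac{33511}{86682} \approx -0.3866$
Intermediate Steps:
$S = -450$ ($S = -4 + 2 \left(-223\right) = -4 - 446 = -450$)
$u{\left(Z \right)} = 6$ ($u{\left(Z \right)} = -3 + 9 = 6$)
$N{\left(M \right)} = M \left(-450 + M\right)$ ($N{\left(M \right)} = M \left(M - 450\right) = M \left(-450 + M\right)$)
$\frac{\left(u{\left(2 \right)} + 110\right)^{2} + 20055}{N{\left(153 \right)} - 41241} = \frac{\left(6 + 110\right)^{2} + 20055}{153 \left(-450 + 153\right) - 41241} = \frac{116^{2} + 20055}{153 \left(-297\right) - 41241} = \frac{13456 + 20055}{-45441 - 41241} = \frac{33511}{-86682} = 33511 \left(- \frac{1}{86682}\right) = - \frac{33511}{86682}$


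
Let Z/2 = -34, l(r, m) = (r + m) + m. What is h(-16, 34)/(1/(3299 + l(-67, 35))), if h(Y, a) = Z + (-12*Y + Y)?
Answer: 356616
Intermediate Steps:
l(r, m) = r + 2*m (l(r, m) = (m + r) + m = r + 2*m)
Z = -68 (Z = 2*(-34) = -68)
h(Y, a) = -68 - 11*Y (h(Y, a) = -68 + (-12*Y + Y) = -68 - 11*Y)
h(-16, 34)/(1/(3299 + l(-67, 35))) = (-68 - 11*(-16))/(1/(3299 + (-67 + 2*35))) = (-68 + 176)/(1/(3299 + (-67 + 70))) = 108/(1/(3299 + 3)) = 108/(1/3302) = 108*3302 = 356616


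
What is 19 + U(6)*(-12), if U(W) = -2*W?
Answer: 163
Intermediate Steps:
19 + U(6)*(-12) = 19 - 2*6*(-12) = 19 - 12*(-12) = 19 + 144 = 163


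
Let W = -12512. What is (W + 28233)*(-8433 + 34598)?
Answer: 411339965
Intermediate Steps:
(W + 28233)*(-8433 + 34598) = (-12512 + 28233)*(-8433 + 34598) = 15721*26165 = 411339965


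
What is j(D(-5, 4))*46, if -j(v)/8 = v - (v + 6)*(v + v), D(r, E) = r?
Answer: -1840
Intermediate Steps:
j(v) = -8*v + 16*v*(6 + v) (j(v) = -8*(v - (v + 6)*(v + v)) = -8*(v - (6 + v)*2*v) = -8*(v - 2*v*(6 + v)) = -8*v + 16*v*(6 + v))
j(D(-5, 4))*46 = (8*(-5)*(11 + 2*(-5)))*46 = (8*(-5)*(11 - 10))*46 = (8*(-5)*1)*46 = -40*46 = -1840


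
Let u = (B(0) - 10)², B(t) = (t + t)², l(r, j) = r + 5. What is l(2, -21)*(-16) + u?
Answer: -12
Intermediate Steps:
l(r, j) = 5 + r
B(t) = 4*t² (B(t) = (2*t)² = 4*t²)
u = 100 (u = (4*0² - 10)² = (4*0 - 10)² = (0 - 10)² = (-10)² = 100)
l(2, -21)*(-16) + u = (5 + 2)*(-16) + 100 = 7*(-16) + 100 = -112 + 100 = -12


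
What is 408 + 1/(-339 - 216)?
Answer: 226439/555 ≈ 408.00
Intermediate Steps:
408 + 1/(-339 - 216) = 408 + 1/(-555) = 408 - 1/555 = 226439/555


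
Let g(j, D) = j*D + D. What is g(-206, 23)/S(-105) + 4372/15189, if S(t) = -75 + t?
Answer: 4826873/182268 ≈ 26.482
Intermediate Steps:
g(j, D) = D + D*j (g(j, D) = D*j + D = D + D*j)
g(-206, 23)/S(-105) + 4372/15189 = (23*(1 - 206))/(-75 - 105) + 4372/15189 = (23*(-205))/(-180) + 4372*(1/15189) = -4715*(-1/180) + 4372/15189 = 943/36 + 4372/15189 = 4826873/182268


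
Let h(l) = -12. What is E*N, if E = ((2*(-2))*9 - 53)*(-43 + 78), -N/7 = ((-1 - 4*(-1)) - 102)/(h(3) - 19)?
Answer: 2158695/31 ≈ 69635.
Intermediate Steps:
N = -693/31 (N = -7*((-1 - 4*(-1)) - 102)/(-12 - 19) = -7*((-1 + 4) - 102)/(-31) = -7*(3 - 102)*(-1)/31 = -(-693)*(-1)/31 = -7*99/31 = -693/31 ≈ -22.355)
E = -3115 (E = (-4*9 - 53)*35 = (-36 - 53)*35 = -89*35 = -3115)
E*N = -3115*(-693/31) = 2158695/31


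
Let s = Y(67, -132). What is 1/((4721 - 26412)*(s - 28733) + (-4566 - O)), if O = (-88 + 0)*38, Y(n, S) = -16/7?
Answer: 7/4363071023 ≈ 1.6044e-9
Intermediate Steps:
Y(n, S) = -16/7 (Y(n, S) = -16*⅐ = -16/7)
O = -3344 (O = -88*38 = -3344)
s = -16/7 ≈ -2.2857
1/((4721 - 26412)*(s - 28733) + (-4566 - O)) = 1/((4721 - 26412)*(-16/7 - 28733) + (-4566 - 1*(-3344))) = 1/(-21691*(-201147/7) + (-4566 + 3344)) = 1/(4363079577/7 - 1222) = 1/(4363071023/7) = 7/4363071023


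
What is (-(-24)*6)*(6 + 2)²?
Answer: 9216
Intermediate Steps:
(-(-24)*6)*(6 + 2)² = -24*(-6)*8² = 144*64 = 9216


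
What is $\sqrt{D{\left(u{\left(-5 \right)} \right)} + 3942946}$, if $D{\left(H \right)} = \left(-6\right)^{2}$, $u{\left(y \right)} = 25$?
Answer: $\sqrt{3942982} \approx 1985.7$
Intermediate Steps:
$D{\left(H \right)} = 36$
$\sqrt{D{\left(u{\left(-5 \right)} \right)} + 3942946} = \sqrt{36 + 3942946} = \sqrt{3942982}$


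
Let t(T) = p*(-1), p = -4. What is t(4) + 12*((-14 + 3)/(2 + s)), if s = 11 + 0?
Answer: -80/13 ≈ -6.1538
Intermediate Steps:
s = 11
t(T) = 4 (t(T) = -4*(-1) = 4)
t(4) + 12*((-14 + 3)/(2 + s)) = 4 + 12*((-14 + 3)/(2 + 11)) = 4 + 12*(-11/13) = 4 - 132/13 = -80/13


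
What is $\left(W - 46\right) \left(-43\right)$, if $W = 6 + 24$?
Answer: $688$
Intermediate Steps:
$W = 30$
$\left(W - 46\right) \left(-43\right) = \left(30 - 46\right) \left(-43\right) = \left(-16\right) \left(-43\right) = 688$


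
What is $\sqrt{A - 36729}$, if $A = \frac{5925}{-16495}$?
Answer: $\frac{2 i \sqrt{99935086161}}{3299} \approx 191.65 i$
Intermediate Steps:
$A = - \frac{1185}{3299}$ ($A = 5925 \left(- \frac{1}{16495}\right) = - \frac{1185}{3299} \approx -0.3592$)
$\sqrt{A - 36729} = \sqrt{- \frac{1185}{3299} - 36729} = \sqrt{- \frac{121170156}{3299}} = \frac{2 i \sqrt{99935086161}}{3299}$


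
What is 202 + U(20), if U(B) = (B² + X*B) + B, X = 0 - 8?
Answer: 462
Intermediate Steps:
X = -8
U(B) = B² - 7*B (U(B) = (B² - 8*B) + B = B² - 7*B)
202 + U(20) = 202 + 20*(-7 + 20) = 202 + 20*13 = 202 + 260 = 462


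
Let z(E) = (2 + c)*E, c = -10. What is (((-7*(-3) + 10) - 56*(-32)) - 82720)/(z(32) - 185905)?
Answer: 80897/186161 ≈ 0.43455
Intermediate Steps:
z(E) = -8*E (z(E) = (2 - 10)*E = -8*E)
(((-7*(-3) + 10) - 56*(-32)) - 82720)/(z(32) - 185905) = (((-7*(-3) + 10) - 56*(-32)) - 82720)/(-8*32 - 185905) = (((21 + 10) + 1792) - 82720)/(-256 - 185905) = ((31 + 1792) - 82720)/(-186161) = (1823 - 82720)*(-1/186161) = -80897*(-1/186161) = 80897/186161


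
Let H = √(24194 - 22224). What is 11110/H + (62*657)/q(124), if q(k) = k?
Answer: 657/2 + 1111*√1970/197 ≈ 578.81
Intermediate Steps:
H = √1970 ≈ 44.385
11110/H + (62*657)/q(124) = 11110/(√1970) + (62*657)/124 = 11110*(√1970/1970) + 40734*(1/124) = 1111*√1970/197 + 657/2 = 657/2 + 1111*√1970/197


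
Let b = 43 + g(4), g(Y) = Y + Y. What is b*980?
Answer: 49980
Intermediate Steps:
g(Y) = 2*Y
b = 51 (b = 43 + 2*4 = 43 + 8 = 51)
b*980 = 51*980 = 49980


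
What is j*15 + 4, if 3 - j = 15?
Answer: -176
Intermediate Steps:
j = -12 (j = 3 - 1*15 = 3 - 15 = -12)
j*15 + 4 = -12*15 + 4 = -180 + 4 = -176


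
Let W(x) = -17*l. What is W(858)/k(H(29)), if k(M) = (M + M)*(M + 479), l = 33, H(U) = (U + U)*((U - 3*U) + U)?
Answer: -187/1348964 ≈ -0.00013862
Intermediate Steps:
H(U) = -2*U² (H(U) = (2*U)*(-2*U + U) = (2*U)*(-U) = -2*U²)
W(x) = -561 (W(x) = -17*33 = -561)
k(M) = 2*M*(479 + M) (k(M) = (2*M)*(479 + M) = 2*M*(479 + M))
W(858)/k(H(29)) = -561*(-1/(3364*(479 - 2*29²))) = -561*(-1/(3364*(479 - 2*841))) = -561*(-1/(3364*(479 - 1682))) = -561/(2*(-1682)*(-1203)) = -561/4046892 = -561*1/4046892 = -187/1348964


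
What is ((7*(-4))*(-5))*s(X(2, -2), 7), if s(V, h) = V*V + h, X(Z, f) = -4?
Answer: 3220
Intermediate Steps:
s(V, h) = h + V² (s(V, h) = V² + h = h + V²)
((7*(-4))*(-5))*s(X(2, -2), 7) = ((7*(-4))*(-5))*(7 + (-4)²) = (-28*(-5))*(7 + 16) = 140*23 = 3220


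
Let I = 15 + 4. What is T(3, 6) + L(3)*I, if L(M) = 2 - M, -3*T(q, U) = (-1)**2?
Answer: -58/3 ≈ -19.333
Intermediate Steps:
T(q, U) = -1/3 (T(q, U) = -1/3*(-1)**2 = -1/3*1 = -1/3)
I = 19
T(3, 6) + L(3)*I = -1/3 + (2 - 1*3)*19 = -1/3 + (2 - 3)*19 = -1/3 - 1*19 = -1/3 - 19 = -58/3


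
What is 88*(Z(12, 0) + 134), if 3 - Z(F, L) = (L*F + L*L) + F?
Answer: 11000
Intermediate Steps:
Z(F, L) = 3 - F - L² - F*L (Z(F, L) = 3 - ((L*F + L*L) + F) = 3 - ((F*L + L²) + F) = 3 - ((L² + F*L) + F) = 3 - (F + L² + F*L) = 3 + (-F - L² - F*L) = 3 - F - L² - F*L)
88*(Z(12, 0) + 134) = 88*((3 - 1*12 - 1*0² - 1*12*0) + 134) = 88*((3 - 12 - 1*0 + 0) + 134) = 88*((3 - 12 + 0 + 0) + 134) = 88*(-9 + 134) = 88*125 = 11000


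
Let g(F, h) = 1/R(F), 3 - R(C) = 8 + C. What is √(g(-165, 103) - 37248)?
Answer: I*√59596790/40 ≈ 193.0*I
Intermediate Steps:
R(C) = -5 - C (R(C) = 3 - (8 + C) = 3 + (-8 - C) = -5 - C)
g(F, h) = 1/(-5 - F)
√(g(-165, 103) - 37248) = √(-1/(5 - 165) - 37248) = √(-1/(-160) - 37248) = √(-1*(-1/160) - 37248) = √(1/160 - 37248) = √(-5959679/160) = I*√59596790/40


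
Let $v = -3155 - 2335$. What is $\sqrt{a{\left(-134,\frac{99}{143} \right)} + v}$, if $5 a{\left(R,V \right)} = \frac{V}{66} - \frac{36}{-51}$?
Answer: $\frac{3 i \sqrt{360486013030}}{24310} \approx 74.094 i$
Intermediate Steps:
$a{\left(R,V \right)} = \frac{12}{85} + \frac{V}{330}$ ($a{\left(R,V \right)} = \frac{\frac{V}{66} - \frac{36}{-51}}{5} = \frac{V \frac{1}{66} - - \frac{12}{17}}{5} = \frac{\frac{V}{66} + \frac{12}{17}}{5} = \frac{\frac{12}{17} + \frac{V}{66}}{5} = \frac{12}{85} + \frac{V}{330}$)
$v = -5490$ ($v = -3155 - 2335 = -5490$)
$\sqrt{a{\left(-134,\frac{99}{143} \right)} + v} = \sqrt{\left(\frac{12}{85} + \frac{99 \cdot \frac{1}{143}}{330}\right) - 5490} = \sqrt{\left(\frac{12}{85} + \frac{1}{330} \cdot \frac{9}{13}\right) - 5490} = \sqrt{\left(\frac{12}{85} + \frac{3}{1430}\right) - 5490} = \sqrt{\frac{3483}{24310} - 5490} = \sqrt{- \frac{133458417}{24310}} = \frac{3 i \sqrt{360486013030}}{24310}$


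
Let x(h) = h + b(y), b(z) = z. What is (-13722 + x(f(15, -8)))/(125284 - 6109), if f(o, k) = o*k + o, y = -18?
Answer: -923/7945 ≈ -0.11617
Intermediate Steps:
f(o, k) = o + k*o (f(o, k) = k*o + o = o + k*o)
x(h) = -18 + h (x(h) = h - 18 = -18 + h)
(-13722 + x(f(15, -8)))/(125284 - 6109) = (-13722 + (-18 + 15*(1 - 8)))/(125284 - 6109) = (-13722 + (-18 + 15*(-7)))/119175 = (-13722 + (-18 - 105))*(1/119175) = (-13722 - 123)*(1/119175) = -13845*1/119175 = -923/7945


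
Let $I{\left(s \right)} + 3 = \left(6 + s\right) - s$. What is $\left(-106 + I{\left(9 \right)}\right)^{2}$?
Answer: $10609$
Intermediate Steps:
$I{\left(s \right)} = 3$ ($I{\left(s \right)} = -3 + \left(\left(6 + s\right) - s\right) = -3 + 6 = 3$)
$\left(-106 + I{\left(9 \right)}\right)^{2} = \left(-106 + 3\right)^{2} = \left(-103\right)^{2} = 10609$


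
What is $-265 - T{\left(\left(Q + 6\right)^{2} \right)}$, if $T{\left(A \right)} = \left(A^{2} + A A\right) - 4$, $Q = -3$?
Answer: $-423$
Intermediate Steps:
$T{\left(A \right)} = -4 + 2 A^{2}$ ($T{\left(A \right)} = \left(A^{2} + A^{2}\right) - 4 = 2 A^{2} - 4 = -4 + 2 A^{2}$)
$-265 - T{\left(\left(Q + 6\right)^{2} \right)} = -265 - \left(-4 + 2 \left(\left(-3 + 6\right)^{2}\right)^{2}\right) = -265 - \left(-4 + 2 \left(3^{2}\right)^{2}\right) = -265 - \left(-4 + 2 \cdot 9^{2}\right) = -265 - \left(-4 + 2 \cdot 81\right) = -265 - \left(-4 + 162\right) = -265 - 158 = -423$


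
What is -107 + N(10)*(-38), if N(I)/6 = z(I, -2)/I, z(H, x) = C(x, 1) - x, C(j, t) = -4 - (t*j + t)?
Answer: -421/5 ≈ -84.200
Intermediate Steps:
C(j, t) = -4 - t - j*t (C(j, t) = -4 - (j*t + t) = -4 - (t + j*t) = -4 + (-t - j*t) = -4 - t - j*t)
z(H, x) = -5 - 2*x (z(H, x) = (-4 - 1*1 - 1*x*1) - x = (-4 - 1 - x) - x = (-5 - x) - x = -5 - 2*x)
N(I) = -6/I (N(I) = 6*((-5 - 2*(-2))/I) = 6*((-5 + 4)/I) = 6*(-1/I) = -6/I)
-107 + N(10)*(-38) = -107 - 6/10*(-38) = -107 - 6*⅒*(-38) = -107 - ⅗*(-38) = -107 + 114/5 = -421/5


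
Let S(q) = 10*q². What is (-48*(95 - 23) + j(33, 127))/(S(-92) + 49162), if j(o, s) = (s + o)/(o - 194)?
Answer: -278288/10771061 ≈ -0.025837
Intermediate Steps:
j(o, s) = (o + s)/(-194 + o)
(-48*(95 - 23) + j(33, 127))/(S(-92) + 49162) = (-48*(95 - 23) + (33 + 127)/(-194 + 33))/(10*(-92)² + 49162) = (-48*72 + 160/(-161))/(10*8464 + 49162) = (-3456 - 1/161*160)/(84640 + 49162) = (-3456 - 160/161)/133802 = -556576/161*1/133802 = -278288/10771061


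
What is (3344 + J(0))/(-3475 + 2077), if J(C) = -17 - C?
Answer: -1109/466 ≈ -2.3798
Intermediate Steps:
(3344 + J(0))/(-3475 + 2077) = (3344 + (-17 - 1*0))/(-3475 + 2077) = (3344 + (-17 + 0))/(-1398) = (3344 - 17)*(-1/1398) = 3327*(-1/1398) = -1109/466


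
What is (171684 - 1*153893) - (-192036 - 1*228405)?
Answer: 438232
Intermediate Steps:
(171684 - 1*153893) - (-192036 - 1*228405) = (171684 - 153893) - (-192036 - 228405) = 17791 - 1*(-420441) = 17791 + 420441 = 438232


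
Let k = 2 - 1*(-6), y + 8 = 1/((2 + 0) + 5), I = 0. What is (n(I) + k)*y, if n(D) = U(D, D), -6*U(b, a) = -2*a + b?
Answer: -440/7 ≈ -62.857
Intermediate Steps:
y = -55/7 (y = -8 + 1/((2 + 0) + 5) = -8 + 1/(2 + 5) = -8 + 1/7 = -55/7 ≈ -7.8571)
k = 8 (k = 2 + 6 = 8)
U(b, a) = -b/6 + a/3 (U(b, a) = -(-2*a + b)/6 = -(b - 2*a)/6 = -b/6 + a/3)
n(D) = D/6 (n(D) = -D/6 + D/3 = D/6)
(n(I) + k)*y = ((1/6)*0 + 8)*(-55/7) = (0 + 8)*(-55/7) = 8*(-55/7) = -440/7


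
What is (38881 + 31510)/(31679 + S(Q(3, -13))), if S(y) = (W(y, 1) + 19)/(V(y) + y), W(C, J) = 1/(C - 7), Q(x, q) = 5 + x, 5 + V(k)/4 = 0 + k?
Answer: 70391/31680 ≈ 2.2219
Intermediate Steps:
V(k) = -20 + 4*k (V(k) = -20 + 4*(0 + k) = -20 + 4*k)
W(C, J) = 1/(-7 + C)
S(y) = (19 + 1/(-7 + y))/(-20 + 5*y) (S(y) = (1/(-7 + y) + 19)/((-20 + 4*y) + y) = (19 + 1/(-7 + y))/(-20 + 5*y))
(38881 + 31510)/(31679 + S(Q(3, -13))) = (38881 + 31510)/(31679 + (-132 + 19*(5 + 3))/(5*(-7 + (5 + 3))*(-4 + (5 + 3)))) = 70391/(31679 + (-132 + 19*8)/(5*(-7 + 8)*(-4 + 8))) = 70391/(31679 + (1/5)*(-132 + 152)/(1*4)) = 70391/(31679 + (1/5)*1*(1/4)*20) = 70391/(31679 + 1) = 70391/31680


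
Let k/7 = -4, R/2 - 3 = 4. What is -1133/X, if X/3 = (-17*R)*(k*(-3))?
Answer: 1133/59976 ≈ 0.018891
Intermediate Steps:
R = 14 (R = 6 + 2*4 = 6 + 8 = 14)
k = -28 (k = 7*(-4) = -28)
X = -59976 (X = 3*((-17*14)*(-28*(-3))) = 3*(-238*84) = 3*(-19992) = -59976)
-1133/X = -1133/(-59976) = -1133*(-1/59976) = 1133/59976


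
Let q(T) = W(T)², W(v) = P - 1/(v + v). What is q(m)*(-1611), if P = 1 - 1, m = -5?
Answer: -1611/100 ≈ -16.110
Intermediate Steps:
P = 0
W(v) = -1/(2*v) (W(v) = 0 - 1/(v + v) = 0 - 1/(2*v) = -1/(2*v))
q(T) = 1/(4*T²) (q(T) = (-1/(2*T))² = 1/(4*T²))
q(m)*(-1611) = ((¼)/(-5)²)*(-1611) = ((¼)*(1/25))*(-1611) = (1/100)*(-1611) = -1611/100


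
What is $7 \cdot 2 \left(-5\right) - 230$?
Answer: $-300$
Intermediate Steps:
$7 \cdot 2 \left(-5\right) - 230 = 14 \left(-5\right) - 230 = -70 - 230 = -300$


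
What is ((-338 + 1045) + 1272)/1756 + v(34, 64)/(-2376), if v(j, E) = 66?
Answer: 4343/3951 ≈ 1.0992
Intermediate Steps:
((-338 + 1045) + 1272)/1756 + v(34, 64)/(-2376) = ((-338 + 1045) + 1272)/1756 + 66/(-2376) = (707 + 1272)*(1/1756) + 66*(-1/2376) = 1979*(1/1756) - 1/36 = 1979/1756 - 1/36 = 4343/3951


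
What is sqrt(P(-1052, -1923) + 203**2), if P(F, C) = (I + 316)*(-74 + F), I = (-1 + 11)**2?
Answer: I*sqrt(427207) ≈ 653.61*I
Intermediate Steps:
I = 100 (I = 10**2 = 100)
P(F, C) = -30784 + 416*F (P(F, C) = (100 + 316)*(-74 + F) = 416*(-74 + F) = -30784 + 416*F)
sqrt(P(-1052, -1923) + 203**2) = sqrt((-30784 + 416*(-1052)) + 203**2) = sqrt((-30784 - 437632) + 41209) = sqrt(-468416 + 41209) = sqrt(-427207) = I*sqrt(427207)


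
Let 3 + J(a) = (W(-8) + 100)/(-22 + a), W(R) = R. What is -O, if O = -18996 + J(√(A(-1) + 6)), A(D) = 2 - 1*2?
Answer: 4541773/239 + 46*√6/239 ≈ 19004.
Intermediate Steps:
A(D) = 0 (A(D) = 2 - 2 = 0)
J(a) = -3 + 92/(-22 + a) (J(a) = -3 + (-8 + 100)/(-22 + a) = -3 + 92/(-22 + a))
O = -18996 + (158 - 3*√6)/(-22 + √6) (O = -18996 + (158 - 3*√(0 + 6))/(-22 + √(0 + 6)) = -18996 + (158 - 3*√6)/(-22 + √6) ≈ -19004.)
-O = -(-4541773/239 - 46*√6/239) = 4541773/239 + 46*√6/239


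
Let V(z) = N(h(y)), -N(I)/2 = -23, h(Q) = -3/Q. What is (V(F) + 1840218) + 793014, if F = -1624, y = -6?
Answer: 2633278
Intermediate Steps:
N(I) = 46 (N(I) = -2*(-23) = 46)
V(z) = 46
(V(F) + 1840218) + 793014 = (46 + 1840218) + 793014 = 1840264 + 793014 = 2633278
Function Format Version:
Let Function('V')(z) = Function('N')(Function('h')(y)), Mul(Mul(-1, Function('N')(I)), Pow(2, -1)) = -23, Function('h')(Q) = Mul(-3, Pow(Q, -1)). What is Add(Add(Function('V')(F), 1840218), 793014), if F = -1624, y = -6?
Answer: 2633278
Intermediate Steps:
Function('N')(I) = 46 (Function('N')(I) = Mul(-2, -23) = 46)
Function('V')(z) = 46
Add(Add(Function('V')(F), 1840218), 793014) = Add(Add(46, 1840218), 793014) = Add(1840264, 793014) = 2633278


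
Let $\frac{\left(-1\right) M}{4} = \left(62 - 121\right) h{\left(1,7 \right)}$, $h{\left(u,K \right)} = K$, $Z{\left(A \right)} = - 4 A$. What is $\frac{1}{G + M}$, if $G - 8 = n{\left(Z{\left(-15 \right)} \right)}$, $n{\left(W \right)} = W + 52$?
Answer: $\frac{1}{1772} \approx 0.00056433$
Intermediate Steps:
$n{\left(W \right)} = 52 + W$
$M = 1652$ ($M = - 4 \left(62 - 121\right) 7 = - 4 \left(\left(-59\right) 7\right) = \left(-4\right) \left(-413\right) = 1652$)
$G = 120$ ($G = 8 + \left(52 - -60\right) = 8 + \left(52 + 60\right) = 8 + 112 = 120$)
$\frac{1}{G + M} = \frac{1}{120 + 1652} = \frac{1}{1772}$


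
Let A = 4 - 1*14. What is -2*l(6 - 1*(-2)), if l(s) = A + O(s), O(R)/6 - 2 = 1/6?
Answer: -6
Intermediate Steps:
O(R) = 13 (O(R) = 12 + 6/6 = 12 + 6*(1/6) = 12 + 1 = 13)
A = -10 (A = 4 - 14 = -10)
l(s) = 3 (l(s) = -10 + 13 = 3)
-2*l(6 - 1*(-2)) = -2*3 = -6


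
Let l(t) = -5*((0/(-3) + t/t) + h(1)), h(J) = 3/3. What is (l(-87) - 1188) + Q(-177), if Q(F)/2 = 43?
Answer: -1112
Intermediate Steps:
h(J) = 1 (h(J) = 3*(⅓) = 1)
Q(F) = 86 (Q(F) = 2*43 = 86)
l(t) = -10 (l(t) = -5*((0/(-3) + t/t) + 1) = -5*((0*(-⅓) + 1) + 1) = -5*((0 + 1) + 1) = -5*(1 + 1) = -5*2 = -10)
(l(-87) - 1188) + Q(-177) = (-10 - 1188) + 86 = -1198 + 86 = -1112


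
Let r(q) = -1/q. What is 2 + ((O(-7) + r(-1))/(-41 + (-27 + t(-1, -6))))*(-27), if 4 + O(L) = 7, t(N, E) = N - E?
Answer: 26/7 ≈ 3.7143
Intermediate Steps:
O(L) = 3 (O(L) = -4 + 7 = 3)
2 + ((O(-7) + r(-1))/(-41 + (-27 + t(-1, -6))))*(-27) = 2 + ((3 - 1/(-1))/(-41 + (-27 + (-1 - 1*(-6)))))*(-27) = 2 + ((3 - 1*(-1))/(-41 + (-27 + (-1 + 6))))*(-27) = 2 + ((3 + 1)/(-41 + (-27 + 5)))*(-27) = 2 + (4/(-41 - 22))*(-27) = 2 + (4/(-63))*(-27) = 2 + (4*(-1/63))*(-27) = 2 - 4/63*(-27) = 2 + 12/7 = 26/7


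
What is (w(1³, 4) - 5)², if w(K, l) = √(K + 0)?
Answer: 16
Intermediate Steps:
w(K, l) = √K
(w(1³, 4) - 5)² = (√(1³) - 5)² = (√1 - 5)² = (1 - 5)² = (-4)² = 16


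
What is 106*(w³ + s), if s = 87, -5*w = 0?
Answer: 9222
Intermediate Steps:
w = 0 (w = -⅕*0 = 0)
106*(w³ + s) = 106*(0³ + 87) = 106*(0 + 87) = 106*87 = 9222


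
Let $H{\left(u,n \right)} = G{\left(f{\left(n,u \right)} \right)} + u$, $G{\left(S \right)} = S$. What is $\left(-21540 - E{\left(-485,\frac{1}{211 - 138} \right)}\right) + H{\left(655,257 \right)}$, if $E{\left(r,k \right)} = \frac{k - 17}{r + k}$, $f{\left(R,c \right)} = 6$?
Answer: $- \frac{184800339}{8851} \approx -20879.0$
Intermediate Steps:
$H{\left(u,n \right)} = 6 + u$
$E{\left(r,k \right)} = \frac{-17 + k}{k + r}$
$\left(-21540 - E{\left(-485,\frac{1}{211 - 138} \right)}\right) + H{\left(655,257 \right)} = \left(-21540 - \frac{-17 + \frac{1}{211 - 138}}{\frac{1}{211 - 138} - 485}\right) + \left(6 + 655\right) = \left(-21540 - \frac{-17 + \frac{1}{73}}{\frac{1}{73} - 485}\right) + 661 = \left(-21540 - \frac{1}{- \frac{35404}{73}} \left(- \frac{1240}{73}\right)\right) + 661 = \left(-21540 - \left(- \frac{73}{35404}\right) \left(- \frac{1240}{73}\right)\right) + 661 = \left(-21540 - \frac{310}{8851}\right) + 661 = - \frac{190650850}{8851} + 661 = - \frac{184800339}{8851}$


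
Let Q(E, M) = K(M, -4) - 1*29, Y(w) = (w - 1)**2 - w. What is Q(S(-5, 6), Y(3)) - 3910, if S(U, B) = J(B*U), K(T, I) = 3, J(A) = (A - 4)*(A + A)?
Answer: -3936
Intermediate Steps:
J(A) = 2*A*(-4 + A) (J(A) = (-4 + A)*(2*A) = 2*A*(-4 + A))
S(U, B) = 2*B*U*(-4 + B*U) (S(U, B) = 2*(B*U)*(-4 + B*U) = 2*B*U*(-4 + B*U))
Y(w) = (-1 + w)**2 - w
Q(E, M) = -26 (Q(E, M) = 3 - 1*29 = 3 - 29 = -26)
Q(S(-5, 6), Y(3)) - 3910 = -26 - 3910 = -3936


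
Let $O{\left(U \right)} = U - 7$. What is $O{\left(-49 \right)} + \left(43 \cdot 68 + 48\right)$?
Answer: $2916$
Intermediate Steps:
$O{\left(U \right)} = -7 + U$
$O{\left(-49 \right)} + \left(43 \cdot 68 + 48\right) = \left(-7 - 49\right) + \left(43 \cdot 68 + 48\right) = -56 + \left(2924 + 48\right) = -56 + 2972 = 2916$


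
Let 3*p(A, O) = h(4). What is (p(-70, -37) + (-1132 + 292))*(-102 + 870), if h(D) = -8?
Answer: -647168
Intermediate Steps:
p(A, O) = -8/3 (p(A, O) = (⅓)*(-8) = -8/3)
(p(-70, -37) + (-1132 + 292))*(-102 + 870) = (-8/3 + (-1132 + 292))*(-102 + 870) = (-8/3 - 840)*768 = -2528/3*768 = -647168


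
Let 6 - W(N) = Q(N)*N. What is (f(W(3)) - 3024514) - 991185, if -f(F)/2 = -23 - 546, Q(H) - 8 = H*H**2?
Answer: -4014561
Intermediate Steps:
Q(H) = 8 + H**3 (Q(H) = 8 + H*H**2 = 8 + H**3)
W(N) = 6 - N*(8 + N**3) (W(N) = 6 - (8 + N**3)*N = 6 - N*(8 + N**3))
f(F) = 1138 (f(F) = -2*(-23 - 546) = -2*(-569) = 1138)
(f(W(3)) - 3024514) - 991185 = (1138 - 3024514) - 991185 = -3023376 - 991185 = -4014561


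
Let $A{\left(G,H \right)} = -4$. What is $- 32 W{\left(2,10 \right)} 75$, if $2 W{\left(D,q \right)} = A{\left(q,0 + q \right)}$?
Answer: $4800$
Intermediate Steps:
$W{\left(D,q \right)} = -2$ ($W{\left(D,q \right)} = \frac{1}{2} \left(-4\right) = -2$)
$- 32 W{\left(2,10 \right)} 75 = \left(-32\right) \left(-2\right) 75 = 64 \cdot 75 = 4800$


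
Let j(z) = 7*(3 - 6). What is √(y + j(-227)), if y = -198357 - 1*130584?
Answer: I*√328962 ≈ 573.55*I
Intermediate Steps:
j(z) = -21 (j(z) = 7*(-3) = -21)
y = -328941 (y = -198357 - 130584 = -328941)
√(y + j(-227)) = √(-328941 - 21) = √(-328962) = I*√328962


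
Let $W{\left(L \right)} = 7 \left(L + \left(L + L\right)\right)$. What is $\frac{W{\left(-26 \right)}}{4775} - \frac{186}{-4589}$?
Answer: $- \frac{1617444}{21912475} \approx -0.073814$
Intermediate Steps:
$W{\left(L \right)} = 21 L$ ($W{\left(L \right)} = 7 \left(L + 2 L\right) = 7 \cdot 3 L = 21 L$)
$\frac{W{\left(-26 \right)}}{4775} - \frac{186}{-4589} = \frac{21 \left(-26\right)}{4775} - \frac{186}{-4589} = \left(-546\right) \frac{1}{4775} - - \frac{186}{4589} = - \frac{546}{4775} + \frac{186}{4589} = - \frac{1617444}{21912475}$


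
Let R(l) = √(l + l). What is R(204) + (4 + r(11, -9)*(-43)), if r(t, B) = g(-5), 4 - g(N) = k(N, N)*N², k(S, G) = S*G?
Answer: 26707 + 2*√102 ≈ 26727.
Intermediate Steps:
k(S, G) = G*S
g(N) = 4 - N⁴ (g(N) = 4 - N*N*N² = 4 - N²*N² = 4 - N⁴)
r(t, B) = -621 (r(t, B) = 4 - 1*(-5)⁴ = 4 - 1*625 = 4 - 625 = -621)
R(l) = √2*√l (R(l) = √(2*l) = √2*√l)
R(204) + (4 + r(11, -9)*(-43)) = √2*√204 + (4 - 621*(-43)) = √2*(2*√51) + (4 + 26703) = 2*√102 + 26707 = 26707 + 2*√102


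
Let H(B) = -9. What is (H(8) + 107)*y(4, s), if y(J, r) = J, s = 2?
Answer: 392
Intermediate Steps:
(H(8) + 107)*y(4, s) = (-9 + 107)*4 = 98*4 = 392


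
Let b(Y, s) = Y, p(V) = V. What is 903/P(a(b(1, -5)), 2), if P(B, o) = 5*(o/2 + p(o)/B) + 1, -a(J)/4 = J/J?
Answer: 258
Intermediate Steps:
a(J) = -4 (a(J) = -4*J/J = -4*1 = -4)
P(B, o) = 1 + 5*o/2 + 5*o/B (P(B, o) = 5*(o/2 + o/B) + 1 = (5*o/2 + 5*o/B) + 1 = 1 + 5*o/2 + 5*o/B)
903/P(a(b(1, -5)), 2) = 903/(1 + (5/2)*2 + 5*2/(-4)) = 903/(1 + 5 + 5*2*(-¼)) = 903/(1 + 5 - 5/2) = 903/(7/2) = 903*(2/7) = 258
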